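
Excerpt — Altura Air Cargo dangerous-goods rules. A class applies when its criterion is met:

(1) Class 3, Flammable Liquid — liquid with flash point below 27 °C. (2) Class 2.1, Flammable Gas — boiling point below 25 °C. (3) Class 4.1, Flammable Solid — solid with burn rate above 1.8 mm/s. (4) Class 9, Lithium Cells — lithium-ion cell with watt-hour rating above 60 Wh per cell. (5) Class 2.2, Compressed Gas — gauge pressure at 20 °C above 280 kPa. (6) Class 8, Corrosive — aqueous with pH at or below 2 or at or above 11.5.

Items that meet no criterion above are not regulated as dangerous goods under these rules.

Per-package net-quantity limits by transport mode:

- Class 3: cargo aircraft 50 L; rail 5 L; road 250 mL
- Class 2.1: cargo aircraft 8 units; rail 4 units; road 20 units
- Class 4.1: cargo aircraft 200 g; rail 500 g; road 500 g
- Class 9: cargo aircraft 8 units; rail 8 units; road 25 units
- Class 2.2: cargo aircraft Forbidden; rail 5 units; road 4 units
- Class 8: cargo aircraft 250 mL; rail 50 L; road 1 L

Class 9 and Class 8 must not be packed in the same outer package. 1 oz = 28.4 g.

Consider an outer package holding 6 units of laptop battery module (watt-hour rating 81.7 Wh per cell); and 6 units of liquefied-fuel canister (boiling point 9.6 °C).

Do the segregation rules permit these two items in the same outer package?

Watt-hour rating 81.7 Wh per cell meets the Class 9 criterion (Lithium Cells), so the laptop battery module is Class 9.
Boiling point 9.6 °C meets the Class 2.1 criterion (Flammable Gas), so the liquefied-fuel canister is Class 2.1.
No segregation rule bars Class 9 with Class 2.1.

Yes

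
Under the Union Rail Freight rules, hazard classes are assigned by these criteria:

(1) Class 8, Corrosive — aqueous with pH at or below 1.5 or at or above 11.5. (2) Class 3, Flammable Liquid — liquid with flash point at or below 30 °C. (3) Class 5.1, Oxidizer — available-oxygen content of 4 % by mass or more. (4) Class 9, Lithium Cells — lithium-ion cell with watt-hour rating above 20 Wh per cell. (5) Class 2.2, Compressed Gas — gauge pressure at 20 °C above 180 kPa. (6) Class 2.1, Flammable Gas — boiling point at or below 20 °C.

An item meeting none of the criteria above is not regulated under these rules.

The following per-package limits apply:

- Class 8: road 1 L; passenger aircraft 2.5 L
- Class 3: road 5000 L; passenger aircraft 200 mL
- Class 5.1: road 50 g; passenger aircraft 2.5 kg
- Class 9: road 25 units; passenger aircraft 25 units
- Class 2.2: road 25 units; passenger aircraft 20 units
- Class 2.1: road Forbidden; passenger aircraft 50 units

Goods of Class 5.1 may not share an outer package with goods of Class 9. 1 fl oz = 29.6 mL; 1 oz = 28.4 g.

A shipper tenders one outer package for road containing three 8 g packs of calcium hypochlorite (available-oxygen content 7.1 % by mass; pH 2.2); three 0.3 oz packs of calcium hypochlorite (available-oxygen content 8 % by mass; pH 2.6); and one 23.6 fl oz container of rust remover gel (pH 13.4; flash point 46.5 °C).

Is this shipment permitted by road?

Available-oxygen content 7.1 % by mass meets the Class 5.1 criterion (Oxidizer), so the calcium hypochlorite is Class 5.1.
The calcium hypochlorite has available-oxygen content 8 % by mass, which is ≥ 4 % by mass, so it is Class 5.1 (Oxidizer).
Rust remover gel: pH 13.4 ≥ 11.5 → Class 8 (Corrosive).
Class 8 quantity: one 23.6 fl oz container = 698.56 mL.
698.56 mL ≤ 1 L (road limit, Class 8) — within limit.
Total Class 5.1: (three 8 g packs = 24 g) + (three 0.3 oz packs = 25.56 g) = 49.56 g.
That is within the Class 5.1 road limit of 50 g.
The segregation rule (Class 5.1 with Class 9) does not apply to Class 8 with Class 5.1.
Every hazard class is within its road limit and no segregation rule is violated.

Yes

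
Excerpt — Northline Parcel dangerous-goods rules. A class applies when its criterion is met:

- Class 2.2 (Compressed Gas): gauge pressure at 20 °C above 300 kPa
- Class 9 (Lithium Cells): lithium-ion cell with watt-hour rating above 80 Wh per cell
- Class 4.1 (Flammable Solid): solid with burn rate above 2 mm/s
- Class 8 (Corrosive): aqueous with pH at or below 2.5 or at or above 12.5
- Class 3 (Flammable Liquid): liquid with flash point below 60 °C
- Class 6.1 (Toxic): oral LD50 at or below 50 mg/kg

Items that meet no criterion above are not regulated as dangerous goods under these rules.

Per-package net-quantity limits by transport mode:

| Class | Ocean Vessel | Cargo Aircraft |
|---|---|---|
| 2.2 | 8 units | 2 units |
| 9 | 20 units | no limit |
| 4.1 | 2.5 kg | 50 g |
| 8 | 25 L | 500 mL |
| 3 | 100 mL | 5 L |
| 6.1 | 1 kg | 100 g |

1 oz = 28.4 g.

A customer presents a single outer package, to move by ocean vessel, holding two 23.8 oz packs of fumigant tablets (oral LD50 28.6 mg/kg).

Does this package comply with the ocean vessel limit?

Fumigant tablets: oral LD50 28.6 mg/kg ≤ 50 mg/kg → Class 6.1 (Toxic).
Class 6.1 quantity: two 23.8 oz packs = 1351.84 g.
That exceeds the Class 6.1 ocean vessel limit of 1 kg.

No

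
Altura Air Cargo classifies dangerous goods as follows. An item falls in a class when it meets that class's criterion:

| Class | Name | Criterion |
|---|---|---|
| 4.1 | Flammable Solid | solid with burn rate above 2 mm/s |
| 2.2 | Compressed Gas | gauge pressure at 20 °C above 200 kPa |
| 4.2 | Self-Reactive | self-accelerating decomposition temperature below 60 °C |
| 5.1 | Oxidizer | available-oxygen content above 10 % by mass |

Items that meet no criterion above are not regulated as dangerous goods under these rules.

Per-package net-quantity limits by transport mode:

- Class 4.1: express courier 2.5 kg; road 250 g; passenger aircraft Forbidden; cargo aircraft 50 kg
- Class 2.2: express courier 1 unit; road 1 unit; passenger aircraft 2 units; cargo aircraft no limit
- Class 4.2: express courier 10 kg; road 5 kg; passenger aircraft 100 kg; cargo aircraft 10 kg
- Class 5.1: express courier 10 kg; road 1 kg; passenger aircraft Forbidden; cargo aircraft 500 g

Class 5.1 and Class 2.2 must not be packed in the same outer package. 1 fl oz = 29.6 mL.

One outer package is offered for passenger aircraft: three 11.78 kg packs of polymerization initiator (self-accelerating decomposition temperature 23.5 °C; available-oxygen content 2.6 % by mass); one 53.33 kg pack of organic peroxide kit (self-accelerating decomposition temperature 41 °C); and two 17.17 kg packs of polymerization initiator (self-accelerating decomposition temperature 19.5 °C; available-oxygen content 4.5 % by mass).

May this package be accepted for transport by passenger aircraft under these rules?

No

With self-accelerating decomposition temperature 23.5 °C (< 60 °C), the polymerization initiator falls in Class 4.2.
With self-accelerating decomposition temperature 41 °C (< 60 °C), the organic peroxide kit falls in Class 4.2.
With self-accelerating decomposition temperature 19.5 °C (< 60 °C), the polymerization initiator falls in Class 4.2.
Total Class 4.2: (three 11.78 kg packs = 35.34 kg) + 53.33 kg + (two 17.17 kg packs = 34.34 kg) = 123.01 kg.
That exceeds the Class 4.2 passenger aircraft limit of 100 kg.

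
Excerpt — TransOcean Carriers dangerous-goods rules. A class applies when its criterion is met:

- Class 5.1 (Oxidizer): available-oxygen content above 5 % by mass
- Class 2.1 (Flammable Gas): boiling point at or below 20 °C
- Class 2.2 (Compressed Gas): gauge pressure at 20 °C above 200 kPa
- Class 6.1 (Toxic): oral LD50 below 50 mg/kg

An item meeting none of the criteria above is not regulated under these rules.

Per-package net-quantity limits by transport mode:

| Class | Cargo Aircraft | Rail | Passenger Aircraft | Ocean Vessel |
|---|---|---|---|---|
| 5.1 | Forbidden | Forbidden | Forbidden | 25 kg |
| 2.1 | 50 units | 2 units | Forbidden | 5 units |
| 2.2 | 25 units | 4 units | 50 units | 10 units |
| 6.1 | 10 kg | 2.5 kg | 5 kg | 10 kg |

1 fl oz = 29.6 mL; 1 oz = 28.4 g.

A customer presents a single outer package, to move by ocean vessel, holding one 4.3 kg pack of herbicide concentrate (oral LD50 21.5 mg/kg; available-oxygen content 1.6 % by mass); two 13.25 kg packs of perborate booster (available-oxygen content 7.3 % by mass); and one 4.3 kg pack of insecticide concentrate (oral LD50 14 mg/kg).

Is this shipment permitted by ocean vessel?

No

With oral LD50 21.5 mg/kg (< 50 mg/kg), the herbicide concentrate falls in Class 6.1.
With available-oxygen content 7.3 % by mass (> 5 % by mass), the perborate booster falls in Class 5.1.
Oral LD50 14 mg/kg meets the Class 6.1 criterion (Toxic), so the insecticide concentrate is Class 6.1.
Class 5.1 quantity: two 13.25 kg packs = 26.5 kg.
That exceeds the Class 5.1 ocean vessel limit of 25 kg.
Class 6.1 net quantity: 4.3 kg + 4.3 kg = 8.6 kg.
That is within the Class 6.1 ocean vessel limit of 10 kg.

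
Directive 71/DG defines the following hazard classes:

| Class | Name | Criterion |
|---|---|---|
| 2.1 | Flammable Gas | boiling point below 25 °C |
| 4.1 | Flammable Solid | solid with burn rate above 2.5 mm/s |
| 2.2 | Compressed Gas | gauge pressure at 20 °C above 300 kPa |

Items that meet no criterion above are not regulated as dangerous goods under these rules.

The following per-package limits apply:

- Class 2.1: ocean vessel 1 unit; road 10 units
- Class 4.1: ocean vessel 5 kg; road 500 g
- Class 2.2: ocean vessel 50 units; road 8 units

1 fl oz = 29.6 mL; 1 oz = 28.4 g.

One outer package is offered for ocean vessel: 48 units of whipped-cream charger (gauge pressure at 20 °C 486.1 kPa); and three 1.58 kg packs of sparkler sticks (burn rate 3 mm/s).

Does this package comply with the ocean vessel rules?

Yes

The whipped-cream charger has gauge pressure at 20 °C 486.1 kPa, which is > 300 kPa, so it is Class 2.2 (Compressed Gas).
Burn rate 3 mm/s meets the Class 4.1 criterion (Flammable Solid), so the sparkler sticks are Class 4.1.
Class 2.2 quantity: 48 units.
That is within the Class 2.2 ocean vessel limit of 50 units.
Class 4.1 quantity: three 1.58 kg packs = 4.74 kg.
4.74 kg ≤ 5 kg (ocean vessel limit, Class 4.1) — within limit.
Every hazard class is within its ocean vessel limit and no segregation rule is violated.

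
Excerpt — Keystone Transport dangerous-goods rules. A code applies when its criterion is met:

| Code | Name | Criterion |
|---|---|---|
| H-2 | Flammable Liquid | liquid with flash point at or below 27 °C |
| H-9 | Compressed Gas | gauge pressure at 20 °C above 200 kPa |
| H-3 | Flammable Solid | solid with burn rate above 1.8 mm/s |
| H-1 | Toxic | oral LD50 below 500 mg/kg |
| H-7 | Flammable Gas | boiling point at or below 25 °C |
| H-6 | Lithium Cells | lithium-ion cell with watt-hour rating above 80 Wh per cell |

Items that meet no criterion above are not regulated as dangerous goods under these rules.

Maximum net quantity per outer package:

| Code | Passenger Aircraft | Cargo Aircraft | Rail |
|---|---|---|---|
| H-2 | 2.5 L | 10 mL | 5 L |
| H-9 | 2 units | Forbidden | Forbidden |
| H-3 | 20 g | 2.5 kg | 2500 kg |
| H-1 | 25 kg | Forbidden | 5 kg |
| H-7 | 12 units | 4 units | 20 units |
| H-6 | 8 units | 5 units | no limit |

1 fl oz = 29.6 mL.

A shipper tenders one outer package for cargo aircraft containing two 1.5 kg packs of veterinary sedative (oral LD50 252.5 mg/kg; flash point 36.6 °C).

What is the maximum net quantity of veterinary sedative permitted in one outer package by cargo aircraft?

With oral LD50 252.5 mg/kg (< 500 mg/kg), the veterinary sedative falls in Code H-1.
The cargo aircraft limit for Code H-1 is Forbidden.

Forbidden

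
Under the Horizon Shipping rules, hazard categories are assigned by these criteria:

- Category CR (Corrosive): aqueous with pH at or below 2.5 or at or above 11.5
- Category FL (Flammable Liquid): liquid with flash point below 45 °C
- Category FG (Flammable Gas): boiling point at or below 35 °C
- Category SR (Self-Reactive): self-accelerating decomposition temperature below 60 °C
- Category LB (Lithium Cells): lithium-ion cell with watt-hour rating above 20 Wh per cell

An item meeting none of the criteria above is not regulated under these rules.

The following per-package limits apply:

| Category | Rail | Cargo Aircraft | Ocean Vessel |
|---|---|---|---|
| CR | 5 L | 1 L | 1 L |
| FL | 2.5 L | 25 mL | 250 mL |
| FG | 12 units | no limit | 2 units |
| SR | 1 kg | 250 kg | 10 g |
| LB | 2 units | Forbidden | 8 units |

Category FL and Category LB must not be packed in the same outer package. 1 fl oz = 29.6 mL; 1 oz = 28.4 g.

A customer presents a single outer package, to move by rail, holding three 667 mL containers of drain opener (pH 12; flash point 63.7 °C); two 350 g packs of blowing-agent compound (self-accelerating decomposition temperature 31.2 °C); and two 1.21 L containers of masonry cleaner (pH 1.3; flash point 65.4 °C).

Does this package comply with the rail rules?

Yes

Drain opener: pH 12 ≥ 11.5 → Category CR (Corrosive).
The blowing-agent compound has self-accelerating decomposition temperature 31.2 °C, which is < 60 °C, so it is Category SR (Self-Reactive).
With pH 1.3 (≤ 2.5), the masonry cleaner falls in Category CR.
Category CR net quantity: (three 667 mL containers = 2.001 L) + (two 1.21 L containers = 2.42 L) = 4.421 L.
4.421 L is within the rail limit of 5 L for Category CR.
Category SR quantity: two 350 g packs = 700 g.
700 g ≤ 1 kg (rail limit, Category SR) — within limit.
The segregation rule (Category FL with Category LB) does not apply to Category CR with Category SR.
Every hazard category is within its rail limit and no segregation rule is violated.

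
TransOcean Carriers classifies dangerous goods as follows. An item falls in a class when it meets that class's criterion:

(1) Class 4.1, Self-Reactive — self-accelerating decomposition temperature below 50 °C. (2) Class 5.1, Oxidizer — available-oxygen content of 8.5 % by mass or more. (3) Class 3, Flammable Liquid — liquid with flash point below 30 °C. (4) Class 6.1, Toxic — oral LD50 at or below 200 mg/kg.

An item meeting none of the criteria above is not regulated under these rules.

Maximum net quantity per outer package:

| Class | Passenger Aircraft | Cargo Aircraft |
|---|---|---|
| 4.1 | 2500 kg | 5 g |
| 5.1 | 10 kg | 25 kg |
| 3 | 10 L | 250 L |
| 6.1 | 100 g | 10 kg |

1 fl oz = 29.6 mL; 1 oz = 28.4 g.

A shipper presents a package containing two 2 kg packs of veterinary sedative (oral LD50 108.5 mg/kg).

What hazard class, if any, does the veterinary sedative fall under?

Class 6.1

Veterinary sedative: oral LD50 108.5 mg/kg ≤ 200 mg/kg → Class 6.1 (Toxic).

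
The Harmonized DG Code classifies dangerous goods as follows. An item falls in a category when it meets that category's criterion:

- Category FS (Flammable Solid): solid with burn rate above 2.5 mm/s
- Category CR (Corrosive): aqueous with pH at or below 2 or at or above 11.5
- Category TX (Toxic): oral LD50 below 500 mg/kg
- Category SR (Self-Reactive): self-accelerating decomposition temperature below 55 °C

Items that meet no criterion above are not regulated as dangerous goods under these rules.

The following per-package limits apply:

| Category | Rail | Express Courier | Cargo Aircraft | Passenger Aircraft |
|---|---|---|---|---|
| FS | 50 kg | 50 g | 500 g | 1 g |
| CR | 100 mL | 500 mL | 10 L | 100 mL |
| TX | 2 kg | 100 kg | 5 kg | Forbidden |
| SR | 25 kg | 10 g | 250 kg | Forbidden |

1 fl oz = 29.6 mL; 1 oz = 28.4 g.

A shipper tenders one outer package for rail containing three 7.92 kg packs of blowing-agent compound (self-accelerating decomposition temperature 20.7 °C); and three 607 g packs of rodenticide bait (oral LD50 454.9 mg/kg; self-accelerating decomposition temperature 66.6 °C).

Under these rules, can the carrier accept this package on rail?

Yes

The blowing-agent compound has self-accelerating decomposition temperature 20.7 °C, which is < 55 °C, so it is Category SR (Self-Reactive).
The rodenticide bait has oral LD50 454.9 mg/kg, which is < 500 mg/kg, so it is Category TX (Toxic).
Category SR quantity: three 7.92 kg packs = 23.76 kg.
That is within the Category SR rail limit of 25 kg.
Category TX quantity: three 607 g packs = 1.821 kg.
1.821 kg ≤ 2 kg (rail limit, Category TX) — within limit.
Every hazard category is within its rail limit and no segregation rule is violated.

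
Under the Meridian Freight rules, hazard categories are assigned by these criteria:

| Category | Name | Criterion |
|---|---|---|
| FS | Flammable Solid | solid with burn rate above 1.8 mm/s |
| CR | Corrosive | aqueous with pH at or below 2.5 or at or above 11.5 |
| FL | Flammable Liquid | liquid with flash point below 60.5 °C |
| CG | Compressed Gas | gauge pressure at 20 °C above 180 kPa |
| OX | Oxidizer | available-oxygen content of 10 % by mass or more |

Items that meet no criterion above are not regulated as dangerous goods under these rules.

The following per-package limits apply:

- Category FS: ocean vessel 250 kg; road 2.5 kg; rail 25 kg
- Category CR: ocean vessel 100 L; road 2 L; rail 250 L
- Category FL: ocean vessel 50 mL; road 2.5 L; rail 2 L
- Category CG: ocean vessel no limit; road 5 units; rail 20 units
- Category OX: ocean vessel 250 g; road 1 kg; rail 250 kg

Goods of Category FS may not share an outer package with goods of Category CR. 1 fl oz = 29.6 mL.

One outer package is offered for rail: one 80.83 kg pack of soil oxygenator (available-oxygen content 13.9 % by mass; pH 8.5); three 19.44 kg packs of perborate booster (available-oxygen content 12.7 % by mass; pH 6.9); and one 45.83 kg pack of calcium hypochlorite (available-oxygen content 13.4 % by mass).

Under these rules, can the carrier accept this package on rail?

Yes

The soil oxygenator has available-oxygen content 13.9 % by mass, which is ≥ 10 % by mass, so it is Category OX (Oxidizer).
Available-oxygen content 12.7 % by mass meets the Category OX criterion (Oxidizer), so the perborate booster is Category OX.
Calcium hypochlorite: available-oxygen content 13.4 % by mass ≥ 10 % by mass → Category OX (Oxidizer).
Category OX net quantity: 80.83 kg + (three 19.44 kg packs = 58.32 kg) + 45.83 kg = 184.98 kg.
184.98 kg is within the rail limit of 250 kg for Category OX.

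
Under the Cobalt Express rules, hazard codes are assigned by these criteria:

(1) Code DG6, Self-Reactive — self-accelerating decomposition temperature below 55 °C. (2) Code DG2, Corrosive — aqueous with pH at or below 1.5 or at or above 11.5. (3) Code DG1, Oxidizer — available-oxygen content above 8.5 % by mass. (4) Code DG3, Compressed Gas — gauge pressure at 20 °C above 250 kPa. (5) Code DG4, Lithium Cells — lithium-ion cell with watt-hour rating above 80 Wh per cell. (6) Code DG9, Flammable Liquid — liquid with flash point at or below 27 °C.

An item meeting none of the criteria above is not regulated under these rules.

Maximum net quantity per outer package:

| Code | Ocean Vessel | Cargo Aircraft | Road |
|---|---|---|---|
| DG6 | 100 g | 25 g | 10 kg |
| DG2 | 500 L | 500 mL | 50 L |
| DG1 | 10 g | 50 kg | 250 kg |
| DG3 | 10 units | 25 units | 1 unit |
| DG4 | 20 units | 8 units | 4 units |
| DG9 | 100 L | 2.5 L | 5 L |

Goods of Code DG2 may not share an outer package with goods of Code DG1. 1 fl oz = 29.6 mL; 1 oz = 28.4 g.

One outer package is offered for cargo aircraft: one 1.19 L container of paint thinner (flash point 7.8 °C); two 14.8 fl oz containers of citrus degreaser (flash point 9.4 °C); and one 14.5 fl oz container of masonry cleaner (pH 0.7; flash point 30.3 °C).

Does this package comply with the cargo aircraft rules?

Yes

Paint thinner: flash point 7.8 °C ≤ 27 °C → Code DG9 (Flammable Liquid).
With flash point 9.4 °C (≤ 27 °C), the citrus degreaser falls in Code DG9.
Masonry cleaner: pH 0.7 ≤ 1.5 → Code DG2 (Corrosive).
Total Code DG9: 1.19 L + (two 14.8 fl oz containers = 876.16 mL) = 2066.16 mL.
That is within the Code DG9 cargo aircraft limit of 2.5 L.
Code DG2 quantity: one 14.5 fl oz container = 429.2 mL.
429.2 mL is within the cargo aircraft limit of 500 mL for Code DG2.
The segregation rule (Code DG2 with Code DG1) does not apply to Code DG9 with Code DG2.
Every hazard code is within its cargo aircraft limit and no segregation rule is violated.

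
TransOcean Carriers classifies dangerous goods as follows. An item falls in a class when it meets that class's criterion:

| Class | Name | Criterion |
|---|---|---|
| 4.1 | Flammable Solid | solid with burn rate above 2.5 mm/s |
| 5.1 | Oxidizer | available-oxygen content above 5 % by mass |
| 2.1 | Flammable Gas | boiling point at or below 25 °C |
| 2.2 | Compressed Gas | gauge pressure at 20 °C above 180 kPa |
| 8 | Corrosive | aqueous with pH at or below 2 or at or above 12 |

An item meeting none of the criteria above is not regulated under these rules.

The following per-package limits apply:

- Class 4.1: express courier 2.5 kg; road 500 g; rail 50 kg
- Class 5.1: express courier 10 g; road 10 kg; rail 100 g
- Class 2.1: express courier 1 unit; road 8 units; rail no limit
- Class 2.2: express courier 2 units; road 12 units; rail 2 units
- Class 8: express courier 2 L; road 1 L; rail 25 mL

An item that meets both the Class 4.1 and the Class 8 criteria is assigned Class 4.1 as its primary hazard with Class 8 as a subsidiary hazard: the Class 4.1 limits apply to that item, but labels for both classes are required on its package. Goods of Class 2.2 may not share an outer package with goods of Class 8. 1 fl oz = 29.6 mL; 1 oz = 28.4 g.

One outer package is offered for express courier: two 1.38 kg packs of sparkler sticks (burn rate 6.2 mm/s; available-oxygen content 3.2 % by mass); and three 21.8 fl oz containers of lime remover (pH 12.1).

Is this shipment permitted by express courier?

No

Sparkler sticks: burn rate 6.2 mm/s > 2.5 mm/s → Class 4.1 (Flammable Solid).
With pH 12.1 (≥ 12), the lime remover falls in Class 8.
Class 4.1 quantity: two 1.38 kg packs = 2.76 kg.
That exceeds the Class 4.1 express courier limit of 2.5 kg.
Class 8 quantity: three 21.8 fl oz containers = 1935.84 mL.
That is within the Class 8 express courier limit of 2 L.
The segregation rule (Class 2.2 with Class 8) does not apply to Class 4.1 with Class 8.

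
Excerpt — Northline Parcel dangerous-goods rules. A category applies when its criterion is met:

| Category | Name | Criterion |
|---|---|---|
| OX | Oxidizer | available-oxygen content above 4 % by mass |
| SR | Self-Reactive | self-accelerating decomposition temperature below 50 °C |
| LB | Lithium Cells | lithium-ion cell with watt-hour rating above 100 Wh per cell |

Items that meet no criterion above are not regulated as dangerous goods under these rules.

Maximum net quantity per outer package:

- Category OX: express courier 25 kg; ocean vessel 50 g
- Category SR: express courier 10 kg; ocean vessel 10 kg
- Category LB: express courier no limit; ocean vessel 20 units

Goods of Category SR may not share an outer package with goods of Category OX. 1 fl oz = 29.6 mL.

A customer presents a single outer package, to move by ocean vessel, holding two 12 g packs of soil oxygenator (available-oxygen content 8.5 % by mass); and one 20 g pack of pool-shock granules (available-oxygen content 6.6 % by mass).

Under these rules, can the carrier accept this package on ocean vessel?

The soil oxygenator has available-oxygen content 8.5 % by mass, which is > 4 % by mass, so it is Category OX (Oxidizer).
Pool-shock granules: available-oxygen content 6.6 % by mass > 4 % by mass → Category OX (Oxidizer).
Category OX net quantity: (two 12 g packs = 24 g) + 20 g = 44 g.
That is within the Category OX ocean vessel limit of 50 g.

Yes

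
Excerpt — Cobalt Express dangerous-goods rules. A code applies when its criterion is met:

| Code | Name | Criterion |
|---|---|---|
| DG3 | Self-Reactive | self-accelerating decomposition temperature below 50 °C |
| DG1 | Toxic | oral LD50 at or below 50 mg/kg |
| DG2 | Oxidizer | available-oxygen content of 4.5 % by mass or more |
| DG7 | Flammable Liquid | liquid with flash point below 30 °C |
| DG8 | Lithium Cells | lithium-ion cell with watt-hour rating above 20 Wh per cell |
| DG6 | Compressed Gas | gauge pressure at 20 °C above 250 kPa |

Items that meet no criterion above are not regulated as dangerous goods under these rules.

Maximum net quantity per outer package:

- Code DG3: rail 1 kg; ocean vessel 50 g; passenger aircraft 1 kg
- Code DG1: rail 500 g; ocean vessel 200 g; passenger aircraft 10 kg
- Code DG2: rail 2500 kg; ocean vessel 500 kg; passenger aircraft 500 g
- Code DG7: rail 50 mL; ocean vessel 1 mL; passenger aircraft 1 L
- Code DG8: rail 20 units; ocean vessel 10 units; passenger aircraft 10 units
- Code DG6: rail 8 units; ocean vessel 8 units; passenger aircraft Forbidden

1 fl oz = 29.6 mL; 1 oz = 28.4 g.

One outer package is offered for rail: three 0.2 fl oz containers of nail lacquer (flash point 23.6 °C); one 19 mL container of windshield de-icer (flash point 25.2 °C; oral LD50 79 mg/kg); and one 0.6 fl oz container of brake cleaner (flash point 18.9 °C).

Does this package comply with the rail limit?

No

Flash point 23.6 °C meets the Code DG7 criterion (Flammable Liquid), so the nail lacquer is Code DG7.
Flash point 25.2 °C meets the Code DG7 criterion (Flammable Liquid), so the windshield de-icer is Code DG7.
With flash point 18.9 °C (< 30 °C), the brake cleaner falls in Code DG7.
Code DG7 net quantity: (three 0.2 fl oz containers = 17.76 mL) + 19 mL + (one 0.6 fl oz container = 17.76 mL) = 54.52 mL.
54.52 mL > 50 mL (rail limit, Code DG7) — over the limit.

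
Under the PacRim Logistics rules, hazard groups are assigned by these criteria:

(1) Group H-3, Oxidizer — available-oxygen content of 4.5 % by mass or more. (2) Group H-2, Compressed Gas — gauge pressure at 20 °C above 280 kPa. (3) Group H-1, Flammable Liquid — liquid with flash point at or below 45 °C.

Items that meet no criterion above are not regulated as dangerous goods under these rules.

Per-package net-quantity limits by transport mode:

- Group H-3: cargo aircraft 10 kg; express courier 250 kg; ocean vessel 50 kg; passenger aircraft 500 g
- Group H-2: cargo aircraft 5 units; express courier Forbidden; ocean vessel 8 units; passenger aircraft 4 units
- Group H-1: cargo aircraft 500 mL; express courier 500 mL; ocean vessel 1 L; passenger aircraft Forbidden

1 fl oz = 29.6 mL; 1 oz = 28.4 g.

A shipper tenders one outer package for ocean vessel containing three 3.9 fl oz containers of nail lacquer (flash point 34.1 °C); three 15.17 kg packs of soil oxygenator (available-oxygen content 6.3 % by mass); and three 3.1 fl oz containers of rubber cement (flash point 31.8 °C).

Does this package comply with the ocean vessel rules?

With flash point 34.1 °C (≤ 45 °C), the nail lacquer falls in Group H-1.
With available-oxygen content 6.3 % by mass (≥ 4.5 % by mass), the soil oxygenator falls in Group H-3.
Flash point 31.8 °C meets the Group H-1 criterion (Flammable Liquid), so the rubber cement is Group H-1.
Total Group H-1: (three 3.9 fl oz containers = 346.32 mL) + (three 3.1 fl oz containers = 275.28 mL) = 621.6 mL.
621.6 mL ≤ 1 L (ocean vessel limit, Group H-1) — within limit.
Group H-3 quantity: three 15.17 kg packs = 45.51 kg.
45.51 kg ≤ 50 kg (ocean vessel limit, Group H-3) — within limit.
Every hazard group is within its ocean vessel limit and no segregation rule is violated.

Yes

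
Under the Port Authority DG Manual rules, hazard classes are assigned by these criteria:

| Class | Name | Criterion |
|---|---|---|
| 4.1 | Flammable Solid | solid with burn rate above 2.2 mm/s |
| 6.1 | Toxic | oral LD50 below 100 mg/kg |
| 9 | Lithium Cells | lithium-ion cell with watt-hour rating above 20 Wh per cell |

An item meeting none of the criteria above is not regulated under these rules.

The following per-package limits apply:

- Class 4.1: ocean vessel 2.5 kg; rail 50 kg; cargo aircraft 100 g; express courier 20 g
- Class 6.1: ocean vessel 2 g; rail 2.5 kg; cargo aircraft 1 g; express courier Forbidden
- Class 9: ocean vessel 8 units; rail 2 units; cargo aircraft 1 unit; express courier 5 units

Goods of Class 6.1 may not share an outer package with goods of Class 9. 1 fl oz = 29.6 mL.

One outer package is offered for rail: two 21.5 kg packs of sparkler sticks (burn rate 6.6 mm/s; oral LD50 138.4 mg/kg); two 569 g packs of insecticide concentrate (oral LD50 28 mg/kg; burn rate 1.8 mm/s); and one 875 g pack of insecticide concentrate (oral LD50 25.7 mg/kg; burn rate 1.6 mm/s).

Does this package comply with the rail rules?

Yes

With burn rate 6.6 mm/s (> 2.2 mm/s), the sparkler sticks fall in Class 4.1.
Oral LD50 28 mg/kg meets the Class 6.1 criterion (Toxic), so the insecticide concentrate is Class 6.1.
The insecticide concentrate has oral LD50 25.7 mg/kg, which is < 100 mg/kg, so it is Class 6.1 (Toxic).
Total Class 6.1: (two 569 g packs = 1.138 kg) + 875 g = 2.013 kg.
2.013 kg ≤ 2.5 kg (rail limit, Class 6.1) — within limit.
Class 4.1 quantity: two 21.5 kg packs = 43 kg.
43 kg ≤ 50 kg (rail limit, Class 4.1) — within limit.
The segregation rule (Class 6.1 with Class 9) does not apply to Class 6.1 with Class 4.1.
Every hazard class is within its rail limit and no segregation rule is violated.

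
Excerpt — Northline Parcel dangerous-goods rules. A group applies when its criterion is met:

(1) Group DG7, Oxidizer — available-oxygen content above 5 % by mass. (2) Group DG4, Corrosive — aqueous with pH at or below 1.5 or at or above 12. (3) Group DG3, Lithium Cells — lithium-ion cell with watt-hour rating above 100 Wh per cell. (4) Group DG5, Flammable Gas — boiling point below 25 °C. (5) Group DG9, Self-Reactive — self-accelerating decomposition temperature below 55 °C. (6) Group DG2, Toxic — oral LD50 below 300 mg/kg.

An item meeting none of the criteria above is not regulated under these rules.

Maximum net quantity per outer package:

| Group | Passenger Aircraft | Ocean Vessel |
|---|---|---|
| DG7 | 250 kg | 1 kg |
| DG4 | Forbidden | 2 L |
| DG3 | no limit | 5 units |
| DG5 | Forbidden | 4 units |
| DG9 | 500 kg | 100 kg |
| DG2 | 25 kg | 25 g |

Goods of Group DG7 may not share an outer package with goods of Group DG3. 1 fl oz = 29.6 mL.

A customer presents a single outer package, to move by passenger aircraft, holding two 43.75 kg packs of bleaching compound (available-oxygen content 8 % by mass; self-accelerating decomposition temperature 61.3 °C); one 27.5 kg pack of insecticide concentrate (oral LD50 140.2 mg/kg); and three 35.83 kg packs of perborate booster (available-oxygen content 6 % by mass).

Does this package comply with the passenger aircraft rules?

No

Bleaching compound: available-oxygen content 8 % by mass > 5 % by mass → Group DG7 (Oxidizer).
Insecticide concentrate: oral LD50 140.2 mg/kg < 300 mg/kg → Group DG2 (Toxic).
With available-oxygen content 6 % by mass (> 5 % by mass), the perborate booster falls in Group DG7.
Group DG7 net quantity: (two 43.75 kg packs = 87.5 kg) + (three 35.83 kg packs = 107.49 kg) = 194.99 kg.
194.99 kg ≤ 250 kg (passenger aircraft limit, Group DG7) — within limit.
Group DG2 quantity: 27.5 kg.
That exceeds the Group DG2 passenger aircraft limit of 25 kg.
The segregation rule (Group DG7 with Group DG3) does not apply to Group DG7 with Group DG2.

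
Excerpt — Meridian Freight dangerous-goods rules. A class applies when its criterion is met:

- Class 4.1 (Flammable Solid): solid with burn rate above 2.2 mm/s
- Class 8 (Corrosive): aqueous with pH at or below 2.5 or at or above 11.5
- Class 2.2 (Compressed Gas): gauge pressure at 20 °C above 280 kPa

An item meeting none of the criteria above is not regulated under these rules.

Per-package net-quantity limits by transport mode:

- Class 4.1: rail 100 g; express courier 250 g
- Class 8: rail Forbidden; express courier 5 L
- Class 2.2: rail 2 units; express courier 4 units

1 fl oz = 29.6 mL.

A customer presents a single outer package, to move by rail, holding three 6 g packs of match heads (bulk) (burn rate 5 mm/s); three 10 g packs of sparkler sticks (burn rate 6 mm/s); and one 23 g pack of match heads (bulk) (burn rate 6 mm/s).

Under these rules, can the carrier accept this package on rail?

Yes

Burn rate 5 mm/s meets the Class 4.1 criterion (Flammable Solid), so the match heads (bulk) are Class 4.1.
With burn rate 6 mm/s (> 2.2 mm/s), the sparkler sticks fall in Class 4.1.
With burn rate 6 mm/s (> 2.2 mm/s), the match heads (bulk) fall in Class 4.1.
Class 4.1 net quantity: (three 6 g packs = 18 g) + (three 10 g packs = 30 g) + 23 g = 71 g.
71 g is within the rail limit of 100 g for Class 4.1.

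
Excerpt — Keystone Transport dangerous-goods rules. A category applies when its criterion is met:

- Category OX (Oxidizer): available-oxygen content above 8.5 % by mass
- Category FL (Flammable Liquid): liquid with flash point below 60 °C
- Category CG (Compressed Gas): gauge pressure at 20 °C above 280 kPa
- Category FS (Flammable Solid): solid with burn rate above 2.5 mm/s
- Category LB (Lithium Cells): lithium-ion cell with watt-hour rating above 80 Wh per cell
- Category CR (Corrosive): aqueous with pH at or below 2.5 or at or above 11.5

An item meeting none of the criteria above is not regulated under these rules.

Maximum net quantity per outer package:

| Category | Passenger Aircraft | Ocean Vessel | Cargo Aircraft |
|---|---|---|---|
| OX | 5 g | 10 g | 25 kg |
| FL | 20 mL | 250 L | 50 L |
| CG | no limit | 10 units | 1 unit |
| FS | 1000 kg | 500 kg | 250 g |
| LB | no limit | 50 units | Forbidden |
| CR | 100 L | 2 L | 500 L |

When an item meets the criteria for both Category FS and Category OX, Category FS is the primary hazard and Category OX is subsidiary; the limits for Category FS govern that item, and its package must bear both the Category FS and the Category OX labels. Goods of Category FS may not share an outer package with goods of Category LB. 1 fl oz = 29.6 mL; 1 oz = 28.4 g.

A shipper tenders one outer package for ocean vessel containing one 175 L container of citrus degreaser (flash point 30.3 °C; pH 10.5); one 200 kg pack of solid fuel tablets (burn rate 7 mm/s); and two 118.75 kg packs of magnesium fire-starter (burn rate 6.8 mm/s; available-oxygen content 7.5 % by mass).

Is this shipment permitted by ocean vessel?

Yes

Citrus degreaser: flash point 30.3 °C < 60 °C → Category FL (Flammable Liquid).
Burn rate 7 mm/s meets the Category FS criterion (Flammable Solid), so the solid fuel tablets are Category FS.
With burn rate 6.8 mm/s (> 2.5 mm/s), the magnesium fire-starter falls in Category FS.
Total Category FS: 200 kg + (two 118.75 kg packs = 237.5 kg) = 437.5 kg.
437.5 kg is within the ocean vessel limit of 500 kg for Category FS.
Category FL quantity: 175 L.
175 L is within the ocean vessel limit of 250 L for Category FL.
The segregation rule (Category FS with Category LB) does not apply to Category FS with Category FL.
Every hazard category is within its ocean vessel limit and no segregation rule is violated.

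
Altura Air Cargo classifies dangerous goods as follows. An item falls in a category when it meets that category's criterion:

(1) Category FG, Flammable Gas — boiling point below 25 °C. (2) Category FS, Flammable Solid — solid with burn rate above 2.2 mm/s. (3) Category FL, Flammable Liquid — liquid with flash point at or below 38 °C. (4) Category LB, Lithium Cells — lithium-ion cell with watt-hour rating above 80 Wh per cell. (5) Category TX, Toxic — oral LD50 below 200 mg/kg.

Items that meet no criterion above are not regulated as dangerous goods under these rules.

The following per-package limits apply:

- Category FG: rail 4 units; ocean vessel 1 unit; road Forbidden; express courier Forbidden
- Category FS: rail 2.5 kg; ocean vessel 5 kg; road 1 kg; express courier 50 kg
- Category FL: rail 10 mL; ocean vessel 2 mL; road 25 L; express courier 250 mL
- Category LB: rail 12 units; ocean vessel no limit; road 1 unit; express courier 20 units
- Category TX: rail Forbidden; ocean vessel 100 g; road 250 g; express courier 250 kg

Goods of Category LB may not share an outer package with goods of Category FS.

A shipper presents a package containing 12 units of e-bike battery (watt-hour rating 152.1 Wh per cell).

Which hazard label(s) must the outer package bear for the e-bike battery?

Category LB

Watt-hour rating 152.1 Wh per cell meets the Category LB criterion (Lithium Cells), so the e-bike battery is Category LB.
Only the Category LB label is required.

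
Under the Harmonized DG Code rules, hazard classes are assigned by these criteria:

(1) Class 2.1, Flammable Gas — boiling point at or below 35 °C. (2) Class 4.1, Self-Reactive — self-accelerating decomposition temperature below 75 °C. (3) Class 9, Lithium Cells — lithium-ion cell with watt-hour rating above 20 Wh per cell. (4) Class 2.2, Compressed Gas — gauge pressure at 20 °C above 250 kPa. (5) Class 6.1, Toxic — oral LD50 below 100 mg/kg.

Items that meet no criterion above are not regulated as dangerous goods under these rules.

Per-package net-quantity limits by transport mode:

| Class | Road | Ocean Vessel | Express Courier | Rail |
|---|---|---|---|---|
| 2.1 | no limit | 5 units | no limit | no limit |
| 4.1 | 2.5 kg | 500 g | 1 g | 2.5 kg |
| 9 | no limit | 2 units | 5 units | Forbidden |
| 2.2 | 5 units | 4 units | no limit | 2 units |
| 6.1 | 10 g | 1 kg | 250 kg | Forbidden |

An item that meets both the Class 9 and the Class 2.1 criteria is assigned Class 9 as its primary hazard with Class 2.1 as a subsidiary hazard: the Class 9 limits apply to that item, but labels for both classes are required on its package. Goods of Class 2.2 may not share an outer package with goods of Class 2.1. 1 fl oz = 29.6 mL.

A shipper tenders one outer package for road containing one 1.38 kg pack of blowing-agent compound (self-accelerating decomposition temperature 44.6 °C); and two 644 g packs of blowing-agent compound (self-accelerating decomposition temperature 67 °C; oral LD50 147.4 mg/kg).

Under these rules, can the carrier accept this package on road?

No

Self-accelerating decomposition temperature 44.6 °C meets the Class 4.1 criterion (Self-Reactive), so the blowing-agent compound is Class 4.1.
The blowing-agent compound has self-accelerating decomposition temperature 67 °C, which is < 75 °C, so it is Class 4.1 (Self-Reactive).
Total Class 4.1: 1.38 kg + (two 644 g packs = 1.288 kg) = 2.668 kg.
2.668 kg exceeds the road limit of 2.5 kg for Class 4.1.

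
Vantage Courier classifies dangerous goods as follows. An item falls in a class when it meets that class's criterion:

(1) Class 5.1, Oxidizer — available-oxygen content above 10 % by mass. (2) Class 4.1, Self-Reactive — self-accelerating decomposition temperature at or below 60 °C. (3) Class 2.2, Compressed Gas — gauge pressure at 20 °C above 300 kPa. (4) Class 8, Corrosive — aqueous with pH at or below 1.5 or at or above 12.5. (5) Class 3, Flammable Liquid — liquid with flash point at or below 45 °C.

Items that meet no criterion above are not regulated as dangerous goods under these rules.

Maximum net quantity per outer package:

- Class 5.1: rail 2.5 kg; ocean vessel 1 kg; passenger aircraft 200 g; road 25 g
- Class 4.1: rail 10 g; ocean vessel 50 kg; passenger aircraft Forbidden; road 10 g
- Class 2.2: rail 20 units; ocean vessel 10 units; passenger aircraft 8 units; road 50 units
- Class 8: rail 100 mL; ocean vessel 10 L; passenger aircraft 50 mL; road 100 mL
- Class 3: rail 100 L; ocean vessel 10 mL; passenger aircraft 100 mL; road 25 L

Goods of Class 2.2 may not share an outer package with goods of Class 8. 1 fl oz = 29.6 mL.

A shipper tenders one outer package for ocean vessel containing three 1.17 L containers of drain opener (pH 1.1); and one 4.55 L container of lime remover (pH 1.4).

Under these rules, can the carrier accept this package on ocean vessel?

Drain opener: pH 1.1 ≤ 1.5 → Class 8 (Corrosive).
pH 1.4 meets the Class 8 criterion (Corrosive), so the lime remover is Class 8.
Total Class 8: (three 1.17 L containers = 3.51 L) + 4.55 L = 8.06 L.
That is within the Class 8 ocean vessel limit of 10 L.

Yes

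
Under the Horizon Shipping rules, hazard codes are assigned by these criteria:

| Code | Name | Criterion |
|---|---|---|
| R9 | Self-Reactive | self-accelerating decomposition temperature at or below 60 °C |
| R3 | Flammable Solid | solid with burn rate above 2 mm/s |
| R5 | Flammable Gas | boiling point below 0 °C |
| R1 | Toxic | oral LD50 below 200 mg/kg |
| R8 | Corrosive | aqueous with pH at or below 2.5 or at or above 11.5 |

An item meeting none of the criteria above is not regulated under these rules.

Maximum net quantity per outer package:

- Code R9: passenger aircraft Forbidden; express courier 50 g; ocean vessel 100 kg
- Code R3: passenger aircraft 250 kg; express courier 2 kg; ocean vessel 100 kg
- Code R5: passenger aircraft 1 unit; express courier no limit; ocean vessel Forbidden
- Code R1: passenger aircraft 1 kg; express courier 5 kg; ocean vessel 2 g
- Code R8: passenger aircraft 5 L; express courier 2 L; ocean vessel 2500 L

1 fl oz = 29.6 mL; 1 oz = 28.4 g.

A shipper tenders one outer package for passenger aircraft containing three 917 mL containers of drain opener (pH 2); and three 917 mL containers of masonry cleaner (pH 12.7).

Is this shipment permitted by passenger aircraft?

Drain opener: pH 2 ≤ 2.5 → Code R8 (Corrosive).
With pH 12.7 (≥ 11.5), the masonry cleaner falls in Code R8.
Code R8 net quantity: (three 917 mL containers = 2.751 L) + (three 917 mL containers = 2.751 L) = 5.502 L.
5.502 L > 5 L (passenger aircraft limit, Code R8) — over the limit.

No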